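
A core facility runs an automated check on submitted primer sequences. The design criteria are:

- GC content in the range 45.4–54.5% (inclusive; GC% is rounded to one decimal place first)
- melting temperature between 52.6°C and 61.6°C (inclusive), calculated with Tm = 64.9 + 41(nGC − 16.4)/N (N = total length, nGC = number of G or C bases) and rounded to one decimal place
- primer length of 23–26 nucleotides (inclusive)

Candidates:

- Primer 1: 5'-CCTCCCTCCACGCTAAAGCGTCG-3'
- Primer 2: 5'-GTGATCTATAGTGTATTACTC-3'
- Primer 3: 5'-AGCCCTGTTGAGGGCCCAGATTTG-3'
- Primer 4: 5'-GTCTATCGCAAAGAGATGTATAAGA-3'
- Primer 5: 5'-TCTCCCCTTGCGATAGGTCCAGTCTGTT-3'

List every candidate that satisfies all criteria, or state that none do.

Primer 1 (23 nt, A=4 T=4 G=4 C=11): GC 15/23 = 65.2%, outside 45.4–54.5% ✗; Tm = 64.9 + 41·(15 − 16.4)/23 = 62.4°C, outside 52.6–61.6°C ✗; length 23 ✓ — fails.
Primer 2 (21 nt, A=5 T=9 G=4 C=3): GC 7/21 = 33.3%, outside 45.4–54.5% ✗; Tm = 64.9 + 41·(7 − 16.4)/21 = 46.5°C, outside 52.6–61.6°C ✗; length 21, outside 23–26 ✗ — fails.
Primer 3 (24 nt, A=4 T=6 G=8 C=6): GC 14/24 = 58.3%, outside 45.4–54.5% ✗; Tm = 64.9 + 41·(14 − 16.4)/24 = 60.8°C ✓; length 24 ✓ — fails.
Primer 4 (25 nt, A=10 T=6 G=6 C=3): GC 9/25 = 36.0%, outside 45.4–54.5% ✗; Tm = 64.9 + 41·(9 − 16.4)/25 = 52.8°C ✓; length 25 ✓ — fails.
Primer 5 (28 nt, A=3 T=10 G=6 C=9): GC 15/28 = 53.6% ✓; Tm = 64.9 + 41·(15 − 16.4)/28 = 62.9°C, outside 52.6–61.6°C ✗; length 28, outside 23–26 ✗ — fails.

None of the candidates satisfy all criteria.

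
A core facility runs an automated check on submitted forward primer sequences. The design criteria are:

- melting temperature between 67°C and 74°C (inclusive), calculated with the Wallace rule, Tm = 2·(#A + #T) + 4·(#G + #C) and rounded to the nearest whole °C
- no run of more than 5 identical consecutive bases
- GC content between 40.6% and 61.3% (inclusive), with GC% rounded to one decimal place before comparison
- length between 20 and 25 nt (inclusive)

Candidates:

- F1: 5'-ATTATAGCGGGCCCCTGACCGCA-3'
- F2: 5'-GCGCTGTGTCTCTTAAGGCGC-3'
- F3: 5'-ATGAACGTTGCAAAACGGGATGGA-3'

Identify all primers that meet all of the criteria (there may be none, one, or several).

F1 and F3.

F1 (23 nt, A=5 T=4 G=6 C=8): Tm = 2·9 + 4·14 = 74°C ✓; longest run = 4 ✓; GC 14/23 = 60.9% ✓; length 23 ✓ — passes.
F2 (21 nt, A=2 T=6 G=7 C=6): Tm = 2·8 + 4·13 = 68°C ✓; longest run = 2 ✓; GC 13/21 = 61.9%, outside 40.6–61.3% ✗; length 21 ✓ — fails.
F3 (24 nt, A=9 T=4 G=8 C=3): Tm = 2·13 + 4·11 = 70°C ✓; longest run = 4 ✓; GC 11/24 = 45.8% ✓; length 24 ✓ — passes.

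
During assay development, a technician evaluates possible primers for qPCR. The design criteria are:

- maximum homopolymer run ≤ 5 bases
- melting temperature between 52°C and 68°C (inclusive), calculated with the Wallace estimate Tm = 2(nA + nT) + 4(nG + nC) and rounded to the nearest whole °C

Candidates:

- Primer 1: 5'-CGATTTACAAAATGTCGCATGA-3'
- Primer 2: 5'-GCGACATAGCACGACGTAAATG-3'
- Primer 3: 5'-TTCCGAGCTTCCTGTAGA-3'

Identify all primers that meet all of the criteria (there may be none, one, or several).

Primer 1 (22 nt, A=8 T=6 G=4 C=4): longest run = 4 ✓; Tm = 2·14 + 4·8 = 60°C ✓ — passes.
Primer 2 (22 nt, A=8 T=3 G=6 C=5): longest run = 3 ✓; Tm = 2·11 + 4·11 = 66°C ✓ — passes.
Primer 3 (18 nt, A=3 T=6 G=4 C=5): longest run = 2 ✓; Tm = 2·9 + 4·9 = 54°C ✓ — passes.

Primer 1, Primer 2 and Primer 3.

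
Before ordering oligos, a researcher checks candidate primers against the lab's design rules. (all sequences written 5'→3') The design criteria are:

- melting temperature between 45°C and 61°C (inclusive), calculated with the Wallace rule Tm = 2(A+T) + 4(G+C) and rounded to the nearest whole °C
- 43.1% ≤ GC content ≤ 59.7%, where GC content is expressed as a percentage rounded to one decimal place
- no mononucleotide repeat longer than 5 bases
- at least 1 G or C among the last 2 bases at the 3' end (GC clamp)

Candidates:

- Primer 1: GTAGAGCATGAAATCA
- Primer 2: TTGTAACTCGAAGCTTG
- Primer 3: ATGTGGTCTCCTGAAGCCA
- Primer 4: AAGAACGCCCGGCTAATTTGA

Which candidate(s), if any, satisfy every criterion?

Primer 1 (16 nt, A=7 T=3 G=4 C=2): Tm = 2·10 + 4·6 = 44°C, outside 45–61°C ✗; GC 6/16 = 37.5%, outside 43.1–59.7% ✗; longest run = 3 ✓; 3' end CA has 1 G/C ✓ — fails.
Primer 2 (17 nt, A=4 T=6 G=4 C=3): Tm = 2·10 + 4·7 = 48°C ✓; GC 7/17 = 41.2%, outside 43.1–59.7% ✗; longest run = 2 ✓; 3' end TG has 1 G/C ✓ — fails.
Primer 3 (19 nt, A=4 T=5 G=5 C=5): Tm = 2·9 + 4·10 = 58°C ✓; GC 10/19 = 52.6% ✓; longest run = 2 ✓; 3' end CA has 1 G/C ✓ — passes.
Primer 4 (21 nt, A=7 T=4 G=5 C=5): Tm = 2·11 + 4·10 = 62°C, outside 45–61°C ✗; GC 10/21 = 47.6% ✓; longest run = 3 ✓; 3' end GA has 1 G/C ✓ — fails.

Primer 3 only.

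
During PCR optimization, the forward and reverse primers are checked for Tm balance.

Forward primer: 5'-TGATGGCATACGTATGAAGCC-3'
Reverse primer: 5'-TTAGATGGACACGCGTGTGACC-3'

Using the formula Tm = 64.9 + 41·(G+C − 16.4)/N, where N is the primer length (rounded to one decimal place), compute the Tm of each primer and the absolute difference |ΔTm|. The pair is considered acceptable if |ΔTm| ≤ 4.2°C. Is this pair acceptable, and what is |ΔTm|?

Forward: G+C = 10, N = 21 → Tm = 64.9 + 41·(10 − 16.4)/21 = 52.4°C.
Reverse: G+C = 12, N = 22 → Tm = 64.9 + 41·(12 − 16.4)/22 = 56.7°C.
|ΔTm| = |52.4 − 56.7| = 4.3°C, > 4.2°C.

|ΔTm| = 4.3°C; the pair is not acceptable.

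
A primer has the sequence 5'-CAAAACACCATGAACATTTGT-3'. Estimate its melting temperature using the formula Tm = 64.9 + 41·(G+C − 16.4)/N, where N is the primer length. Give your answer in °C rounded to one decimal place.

Base counts: A=9, T=5, G=2, C=5; G+C = 7, N = 21.
Tm = 64.9 + 41·(7 − 16.4)/21 = 64.9 + -385.40/21 = 46.5°C.

46.5°C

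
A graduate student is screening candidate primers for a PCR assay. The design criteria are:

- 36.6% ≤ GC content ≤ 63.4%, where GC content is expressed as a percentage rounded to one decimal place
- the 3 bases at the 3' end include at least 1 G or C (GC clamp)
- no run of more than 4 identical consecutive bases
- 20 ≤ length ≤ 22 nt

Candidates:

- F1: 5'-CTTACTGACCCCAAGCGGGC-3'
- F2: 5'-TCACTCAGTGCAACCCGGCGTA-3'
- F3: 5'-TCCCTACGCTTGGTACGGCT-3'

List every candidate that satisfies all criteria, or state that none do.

F1 (20 nt, A=4 T=3 G=5 C=8): GC 13/20 = 65.0%, outside 36.6–63.4% ✗; 3' end GGC has 3 G/C ✓; longest run = 4 ✓; length 20 ✓ — fails.
F2 (22 nt, A=5 T=4 G=5 C=8): GC 13/22 = 59.1% ✓; 3' end GTA has 1 G/C ✓; longest run = 3 ✓; length 22 ✓ — passes.
F3 (20 nt, A=2 T=6 G=5 C=7): GC 12/20 = 60.0% ✓; 3' end GCT has 2 G/C ✓; longest run = 3 ✓; length 20 ✓ — passes.

F2 and F3.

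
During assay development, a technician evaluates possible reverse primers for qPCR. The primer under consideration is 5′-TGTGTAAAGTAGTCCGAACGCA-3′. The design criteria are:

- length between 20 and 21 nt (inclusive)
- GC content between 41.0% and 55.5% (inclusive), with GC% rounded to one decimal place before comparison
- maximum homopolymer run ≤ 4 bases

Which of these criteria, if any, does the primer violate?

Base counts: A=7, T=5, G=6, C=4 (length 22).
length: length 22, outside 20–21 ✗
GC content: GC 10/22 = 45.5% ✓
homopolymer run: longest run = 3 ✓

Fails: length.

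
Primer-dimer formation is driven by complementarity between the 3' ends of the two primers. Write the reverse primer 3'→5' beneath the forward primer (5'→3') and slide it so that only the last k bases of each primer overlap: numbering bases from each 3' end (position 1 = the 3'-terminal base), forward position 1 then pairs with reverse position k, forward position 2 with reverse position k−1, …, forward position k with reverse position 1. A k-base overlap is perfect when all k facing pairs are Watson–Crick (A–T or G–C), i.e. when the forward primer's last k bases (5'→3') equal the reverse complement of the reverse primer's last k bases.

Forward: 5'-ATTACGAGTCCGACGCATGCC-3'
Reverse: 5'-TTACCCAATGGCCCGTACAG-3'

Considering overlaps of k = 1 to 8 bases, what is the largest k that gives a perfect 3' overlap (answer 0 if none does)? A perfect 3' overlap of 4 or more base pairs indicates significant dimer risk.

Longest perfect overlap: 1 complementary base pair; below the dimer-risk threshold (threshold 4).

Last 8 bases (5'→3') — forward …CGCATGCC, reverse …CCGTACAG.
Reverse complement of the reverse primer's last 8 bases: CTGTACGG; its first k bases are the reverse complement of the reverse primer's last k bases, so a perfect k-base overlap needs the forward primer's last k bases to equal them.
Comparing (forward last k vs required): k=1: C vs C ✓; k=2: CC vs CT ✗; k=3: GCC vs CTG ✗; k=4: TGCC vs CTGT ✗; k=5: ATGCC vs CTGTA ✗; k=6: CATGCC vs CTGTAC ✗; k=7: GCATGCC vs CTGTACG ✗; k=8: CGCATGCC vs CTGTACGG ✗.
Only k = 1 is perfect, so the longest perfect 3' overlap is 1.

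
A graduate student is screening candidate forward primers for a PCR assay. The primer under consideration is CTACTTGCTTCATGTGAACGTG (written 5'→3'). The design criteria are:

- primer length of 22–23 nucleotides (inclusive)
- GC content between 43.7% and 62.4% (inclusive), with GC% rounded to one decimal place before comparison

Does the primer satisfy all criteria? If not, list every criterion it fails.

Base counts: A=4, T=8, G=5, C=5 (length 22).
length: length 22 ✓
GC content: GC 10/22 = 45.5% ✓

Meets all criteria.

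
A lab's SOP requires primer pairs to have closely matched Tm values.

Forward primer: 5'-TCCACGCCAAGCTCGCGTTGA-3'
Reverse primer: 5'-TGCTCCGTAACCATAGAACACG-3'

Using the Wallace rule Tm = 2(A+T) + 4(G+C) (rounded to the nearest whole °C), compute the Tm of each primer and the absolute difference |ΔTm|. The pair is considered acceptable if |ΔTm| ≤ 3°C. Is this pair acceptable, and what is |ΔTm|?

Forward: A=4 T=4 G=5 C=8 → Tm = 2·8 + 4·13 = 68°C.
Reverse: A=7 T=4 G=4 C=7 → Tm = 2·11 + 4·11 = 66°C.
|ΔTm| = |68 − 66| = 2°C, ≤ 3°C.

|ΔTm| = 2°C; the pair is acceptable.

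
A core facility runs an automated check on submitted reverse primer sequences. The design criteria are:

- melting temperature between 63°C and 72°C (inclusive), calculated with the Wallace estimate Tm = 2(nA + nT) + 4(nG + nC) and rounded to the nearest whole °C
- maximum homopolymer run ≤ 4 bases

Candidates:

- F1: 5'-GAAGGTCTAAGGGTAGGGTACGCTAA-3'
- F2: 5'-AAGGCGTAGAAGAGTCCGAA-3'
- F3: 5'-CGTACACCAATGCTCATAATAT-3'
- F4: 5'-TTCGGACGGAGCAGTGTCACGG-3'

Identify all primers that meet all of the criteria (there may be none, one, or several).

F4 only.

F1 (26 nt, A=8 T=5 G=10 C=3): Tm = 2·13 + 4·13 = 78°C, outside 63–72°C ✗; longest run = 3 ✓ — fails.
F2 (20 nt, A=8 T=2 G=7 C=3): Tm = 2·10 + 4·10 = 60°C, outside 63–72°C ✗; longest run = 2 ✓ — fails.
F3 (22 nt, A=8 T=6 G=2 C=6): Tm = 2·14 + 4·8 = 60°C, outside 63–72°C ✗; longest run = 2 ✓ — fails.
F4 (22 nt, A=4 T=4 G=9 C=5): Tm = 2·8 + 4·14 = 72°C ✓; longest run = 2 ✓ — passes.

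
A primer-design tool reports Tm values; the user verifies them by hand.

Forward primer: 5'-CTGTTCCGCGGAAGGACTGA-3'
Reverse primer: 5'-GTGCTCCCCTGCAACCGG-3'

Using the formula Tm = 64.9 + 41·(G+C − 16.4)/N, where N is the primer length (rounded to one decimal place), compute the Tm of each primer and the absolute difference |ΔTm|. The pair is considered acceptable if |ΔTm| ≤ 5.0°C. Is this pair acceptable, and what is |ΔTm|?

Forward: G+C = 12, N = 20 → Tm = 64.9 + 41·(12 − 16.4)/20 = 55.9°C.
Reverse: G+C = 13, N = 18 → Tm = 64.9 + 41·(13 − 16.4)/18 = 57.2°C.
|ΔTm| = |55.9 − 57.2| = 1.3°C, ≤ 5.0°C.

|ΔTm| = 1.3°C; the pair is acceptable.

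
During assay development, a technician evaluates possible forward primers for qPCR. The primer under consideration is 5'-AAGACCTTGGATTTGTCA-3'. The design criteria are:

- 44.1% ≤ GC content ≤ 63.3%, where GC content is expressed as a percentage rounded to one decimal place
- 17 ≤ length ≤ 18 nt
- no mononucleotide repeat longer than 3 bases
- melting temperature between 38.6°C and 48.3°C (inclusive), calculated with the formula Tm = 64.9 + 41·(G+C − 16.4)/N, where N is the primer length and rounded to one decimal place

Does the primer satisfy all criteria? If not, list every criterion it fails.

Base counts: A=5, T=6, G=4, C=3 (length 18).
GC content: GC 7/18 = 38.9%, outside 44.1–63.3% ✗
length: length 18 ✓
homopolymer run: longest run = 3 ✓
Tm: Tm = 64.9 + 41·(7 − 16.4)/18 = 43.5°C ✓

Fails: GC content.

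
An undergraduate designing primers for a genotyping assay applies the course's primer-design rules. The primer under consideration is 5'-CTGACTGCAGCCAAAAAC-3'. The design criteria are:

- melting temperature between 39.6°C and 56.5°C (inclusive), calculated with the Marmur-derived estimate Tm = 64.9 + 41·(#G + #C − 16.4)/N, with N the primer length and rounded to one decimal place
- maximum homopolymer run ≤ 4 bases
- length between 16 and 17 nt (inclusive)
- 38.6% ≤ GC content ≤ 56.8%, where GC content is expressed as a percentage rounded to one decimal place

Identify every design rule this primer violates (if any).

Fails: homopolymer run, length.

Base counts: A=7, T=2, G=3, C=6 (length 18).
Tm: Tm = 64.9 + 41·(9 − 16.4)/18 = 48.0°C ✓
homopolymer run: longest run = 5, exceeds 4 ✗
length: length 18, outside 16–17 ✗
GC content: GC 9/18 = 50.0% ✓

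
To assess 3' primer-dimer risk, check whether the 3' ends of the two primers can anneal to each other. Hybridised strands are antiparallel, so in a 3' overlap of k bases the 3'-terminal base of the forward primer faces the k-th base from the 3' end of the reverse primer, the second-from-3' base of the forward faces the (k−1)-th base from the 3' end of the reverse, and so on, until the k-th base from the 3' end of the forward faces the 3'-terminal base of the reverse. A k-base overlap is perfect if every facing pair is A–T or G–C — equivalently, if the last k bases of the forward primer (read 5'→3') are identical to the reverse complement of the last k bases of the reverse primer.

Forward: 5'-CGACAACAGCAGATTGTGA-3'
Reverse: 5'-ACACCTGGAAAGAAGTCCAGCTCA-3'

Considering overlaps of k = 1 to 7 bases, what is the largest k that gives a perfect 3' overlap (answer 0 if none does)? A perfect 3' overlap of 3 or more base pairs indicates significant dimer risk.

Last 7 bases (5'→3') — forward …ATTGTGA, reverse …CAGCTCA.
Reverse complement of the reverse primer's last 7 bases: TGAGCTG; its first k bases are the reverse complement of the reverse primer's last k bases, so a perfect k-base overlap needs the forward primer's last k bases to equal them.
Comparing (forward last k vs required): k=1: A vs T ✗; k=2: GA vs TG ✗; k=3: TGA vs TGA ✓; k=4: GTGA vs TGAG ✗; k=5: TGTGA vs TGAGC ✗; k=6: TTGTGA vs TGAGCT ✗; k=7: ATTGTGA vs TGAGCTG ✗.
Only k = 3 is perfect, so the longest perfect 3' overlap is 3.

Longest perfect overlap: 3 complementary base pairs; significant dimer risk (threshold 3).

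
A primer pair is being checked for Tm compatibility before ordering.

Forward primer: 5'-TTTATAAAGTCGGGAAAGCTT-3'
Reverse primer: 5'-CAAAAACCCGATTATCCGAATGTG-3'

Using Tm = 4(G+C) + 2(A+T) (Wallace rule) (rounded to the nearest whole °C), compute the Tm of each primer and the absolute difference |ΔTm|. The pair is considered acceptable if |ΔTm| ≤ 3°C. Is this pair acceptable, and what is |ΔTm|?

Forward: A=7 T=7 G=5 C=2 → Tm = 2·14 + 4·7 = 56°C.
Reverse: A=9 T=5 G=4 C=6 → Tm = 2·14 + 4·10 = 68°C.
|ΔTm| = |56 − 68| = 12°C, > 3°C.

|ΔTm| = 12°C; the pair is not acceptable.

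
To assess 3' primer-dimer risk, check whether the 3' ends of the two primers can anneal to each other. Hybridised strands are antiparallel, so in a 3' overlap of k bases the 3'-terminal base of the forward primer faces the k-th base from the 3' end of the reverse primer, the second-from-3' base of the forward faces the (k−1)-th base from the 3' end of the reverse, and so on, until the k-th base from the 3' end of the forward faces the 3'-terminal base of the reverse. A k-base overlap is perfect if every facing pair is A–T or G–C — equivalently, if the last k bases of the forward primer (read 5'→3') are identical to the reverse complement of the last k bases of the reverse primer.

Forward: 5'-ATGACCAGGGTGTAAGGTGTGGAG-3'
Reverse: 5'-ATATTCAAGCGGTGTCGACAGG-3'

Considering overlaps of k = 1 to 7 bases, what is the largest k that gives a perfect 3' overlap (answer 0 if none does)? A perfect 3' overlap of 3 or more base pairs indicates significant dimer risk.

Last 7 bases (5'→3') — forward …TGTGGAG, reverse …CGACAGG.
Reverse complement of the reverse primer's last 7 bases: CCTGTCG; its first k bases are the reverse complement of the reverse primer's last k bases, so a perfect k-base overlap needs the forward primer's last k bases to equal them.
Comparing (forward last k vs required): k=1: G vs C ✗; k=2: AG vs CC ✗; k=3: GAG vs CCT ✗; k=4: GGAG vs CCTG ✗; k=5: TGGAG vs CCTGT ✗; k=6: GTGGAG vs CCTGTC ✗; k=7: TGTGGAG vs CCTGTCG ✗.
No overlap length from 1 to 7 is perfect, so the longest perfect 3' overlap is 0.

Longest perfect overlap: 0 complementary base pairs; below the dimer-risk threshold (threshold 3).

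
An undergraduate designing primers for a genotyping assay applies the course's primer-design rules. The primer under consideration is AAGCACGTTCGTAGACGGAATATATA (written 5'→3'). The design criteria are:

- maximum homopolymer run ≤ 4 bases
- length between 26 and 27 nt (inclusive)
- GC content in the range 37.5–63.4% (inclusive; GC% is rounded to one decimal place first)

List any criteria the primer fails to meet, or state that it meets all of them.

Base counts: A=10, T=6, G=6, C=4 (length 26).
homopolymer run: longest run = 2 ✓
length: length 26 ✓
GC content: GC 10/26 = 38.5% ✓

Meets all criteria.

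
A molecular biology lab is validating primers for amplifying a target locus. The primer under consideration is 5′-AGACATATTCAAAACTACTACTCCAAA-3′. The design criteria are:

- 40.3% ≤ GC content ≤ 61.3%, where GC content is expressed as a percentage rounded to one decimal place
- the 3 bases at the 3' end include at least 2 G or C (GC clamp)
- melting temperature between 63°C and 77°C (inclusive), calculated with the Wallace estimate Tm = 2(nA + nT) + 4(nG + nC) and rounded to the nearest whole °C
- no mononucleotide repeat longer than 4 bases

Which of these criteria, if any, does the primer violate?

Base counts: A=13, T=6, G=1, C=7 (length 27).
GC content: GC 8/27 = 29.6%, outside 40.3–61.3% ✗
GC clamp: 3' end AAA has 0 G/C, need ≥2 ✗
Tm: Tm = 2·19 + 4·8 = 70°C ✓
homopolymer run: longest run = 4 ✓

Fails: GC content, GC clamp.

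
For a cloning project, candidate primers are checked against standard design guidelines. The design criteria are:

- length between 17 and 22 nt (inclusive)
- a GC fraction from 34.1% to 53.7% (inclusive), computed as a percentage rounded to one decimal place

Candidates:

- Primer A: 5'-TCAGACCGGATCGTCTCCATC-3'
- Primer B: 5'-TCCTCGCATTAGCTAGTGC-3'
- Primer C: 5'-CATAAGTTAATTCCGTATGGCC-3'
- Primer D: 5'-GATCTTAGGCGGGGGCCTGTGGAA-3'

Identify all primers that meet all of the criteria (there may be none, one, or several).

Primer B and Primer C.

Primer A (21 nt, A=4 T=5 G=4 C=8): length 21 ✓; GC 12/21 = 57.1%, outside 34.1–53.7% ✗ — fails.
Primer B (19 nt, A=3 T=6 G=4 C=6): length 19 ✓; GC 10/19 = 52.6% ✓ — passes.
Primer C (22 nt, A=6 T=7 G=4 C=5): length 22 ✓; GC 9/22 = 40.9% ✓ — passes.
Primer D (24 nt, A=4 T=5 G=11 C=4): length 24, outside 17–22 ✗; GC 15/24 = 62.5%, outside 34.1–53.7% ✗ — fails.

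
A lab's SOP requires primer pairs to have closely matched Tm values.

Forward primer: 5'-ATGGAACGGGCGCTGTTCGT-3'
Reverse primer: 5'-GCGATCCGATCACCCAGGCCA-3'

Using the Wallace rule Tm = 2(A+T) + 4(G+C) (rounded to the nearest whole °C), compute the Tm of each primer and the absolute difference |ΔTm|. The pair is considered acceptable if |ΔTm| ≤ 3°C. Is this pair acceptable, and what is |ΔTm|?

Forward: A=3 T=5 G=8 C=4 → Tm = 2·8 + 4·12 = 64°C.
Reverse: A=5 T=2 G=5 C=9 → Tm = 2·7 + 4·14 = 70°C.
|ΔTm| = |64 − 70| = 6°C, > 3°C.

|ΔTm| = 6°C; the pair is not acceptable.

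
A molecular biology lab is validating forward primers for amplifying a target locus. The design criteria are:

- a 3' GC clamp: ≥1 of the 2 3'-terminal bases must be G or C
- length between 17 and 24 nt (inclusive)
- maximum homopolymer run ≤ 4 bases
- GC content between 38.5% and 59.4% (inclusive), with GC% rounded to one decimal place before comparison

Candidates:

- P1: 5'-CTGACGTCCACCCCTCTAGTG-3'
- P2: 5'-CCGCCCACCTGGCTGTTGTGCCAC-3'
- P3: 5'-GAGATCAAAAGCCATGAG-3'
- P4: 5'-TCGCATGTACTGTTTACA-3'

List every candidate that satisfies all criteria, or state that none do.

P3 and P4.

P1 (21 nt, A=3 T=5 G=4 C=9): 3' end TG has 1 G/C ✓; length 21 ✓; longest run = 4 ✓; GC 13/21 = 61.9%, outside 38.5–59.4% ✗ — fails.
P2 (24 nt, A=2 T=5 G=6 C=11): 3' end AC has 1 G/C ✓; length 24 ✓; longest run = 3 ✓; GC 17/24 = 70.8%, outside 38.5–59.4% ✗ — fails.
P3 (18 nt, A=8 T=2 G=5 C=3): 3' end AG has 1 G/C ✓; length 18 ✓; longest run = 4 ✓; GC 8/18 = 44.4% ✓ — passes.
P4 (18 nt, A=4 T=7 G=3 C=4): 3' end CA has 1 G/C ✓; length 18 ✓; longest run = 3 ✓; GC 7/18 = 38.9% ✓ — passes.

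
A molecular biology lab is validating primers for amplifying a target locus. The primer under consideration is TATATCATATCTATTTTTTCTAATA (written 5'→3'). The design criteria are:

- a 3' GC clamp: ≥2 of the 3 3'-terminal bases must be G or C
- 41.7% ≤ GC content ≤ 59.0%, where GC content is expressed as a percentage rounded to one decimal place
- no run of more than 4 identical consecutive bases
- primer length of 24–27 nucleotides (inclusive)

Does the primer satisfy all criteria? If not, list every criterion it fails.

Base counts: A=8, T=14, G=0, C=3 (length 25).
GC clamp: 3' end ATA has 0 G/C, need ≥2 ✗
GC content: GC 3/25 = 12.0%, outside 41.7–59.0% ✗
homopolymer run: longest run = 6, exceeds 4 ✗
length: length 25 ✓

Fails: GC clamp, GC content, homopolymer run.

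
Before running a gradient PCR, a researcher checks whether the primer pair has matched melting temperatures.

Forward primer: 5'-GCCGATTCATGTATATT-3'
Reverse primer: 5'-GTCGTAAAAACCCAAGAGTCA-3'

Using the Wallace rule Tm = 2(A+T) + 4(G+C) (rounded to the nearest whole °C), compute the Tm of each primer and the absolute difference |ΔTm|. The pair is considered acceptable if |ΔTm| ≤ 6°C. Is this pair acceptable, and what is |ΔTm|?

|ΔTm| = 14°C; the pair is not acceptable.

Forward: A=4 T=7 G=3 C=3 → Tm = 2·11 + 4·6 = 46°C.
Reverse: A=9 T=3 G=4 C=5 → Tm = 2·12 + 4·9 = 60°C.
|ΔTm| = |46 − 60| = 14°C, > 6°C.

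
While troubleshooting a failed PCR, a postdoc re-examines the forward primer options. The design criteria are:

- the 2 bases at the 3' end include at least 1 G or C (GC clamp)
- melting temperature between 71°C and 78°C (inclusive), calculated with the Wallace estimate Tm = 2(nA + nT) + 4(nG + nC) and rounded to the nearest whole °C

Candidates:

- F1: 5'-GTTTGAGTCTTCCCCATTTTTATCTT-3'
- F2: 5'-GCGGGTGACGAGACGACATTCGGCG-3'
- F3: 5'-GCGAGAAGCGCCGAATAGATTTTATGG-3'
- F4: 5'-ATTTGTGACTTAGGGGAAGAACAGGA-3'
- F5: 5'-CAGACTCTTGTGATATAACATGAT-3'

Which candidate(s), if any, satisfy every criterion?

F1 (26 nt, A=3 T=14 G=3 C=6): 3' end TT has 0 G/C, need ≥1 ✗; Tm = 2·17 + 4·9 = 70°C, outside 71–78°C ✗ — fails.
F2 (25 nt, A=5 T=3 G=11 C=6): 3' end CG has 2 G/C ✓; Tm = 2·8 + 4·17 = 84°C, outside 71–78°C ✗ — fails.
F3 (27 nt, A=8 T=6 G=9 C=4): 3' end GG has 2 G/C ✓; Tm = 2·14 + 4·13 = 80°C, outside 71–78°C ✗ — fails.
F4 (26 nt, A=9 T=6 G=9 C=2): 3' end GA has 1 G/C ✓; Tm = 2·15 + 4·11 = 74°C ✓ — passes.
F5 (24 nt, A=8 T=8 G=4 C=4): 3' end AT has 0 G/C, need ≥1 ✗; Tm = 2·16 + 4·8 = 64°C, outside 71–78°C ✗ — fails.

F4 only.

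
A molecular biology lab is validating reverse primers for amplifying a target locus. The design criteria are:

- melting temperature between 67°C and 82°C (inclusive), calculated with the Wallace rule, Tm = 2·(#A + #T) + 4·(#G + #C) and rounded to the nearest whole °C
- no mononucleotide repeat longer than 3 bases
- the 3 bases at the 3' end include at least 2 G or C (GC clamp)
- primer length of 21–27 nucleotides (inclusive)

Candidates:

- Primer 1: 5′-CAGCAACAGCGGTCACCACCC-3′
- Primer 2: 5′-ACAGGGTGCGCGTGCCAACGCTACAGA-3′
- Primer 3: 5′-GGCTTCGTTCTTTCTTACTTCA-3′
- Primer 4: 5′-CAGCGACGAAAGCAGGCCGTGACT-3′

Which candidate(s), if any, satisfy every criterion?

Primer 1 only.

Primer 1 (21 nt, A=6 T=1 G=4 C=10): Tm = 2·7 + 4·14 = 70°C ✓; longest run = 3 ✓; 3' end CCC has 3 G/C ✓; length 21 ✓ — passes.
Primer 2 (27 nt, A=7 T=3 G=9 C=8): Tm = 2·10 + 4·17 = 88°C, outside 67–82°C ✗; longest run = 3 ✓; 3' end AGA has 1 G/C, need ≥2 ✗; length 27 ✓ — fails.
Primer 3 (22 nt, A=2 T=11 G=3 C=6): Tm = 2·13 + 4·9 = 62°C, outside 67–82°C ✗; longest run = 3 ✓; 3' end TCA has 1 G/C, need ≥2 ✗; length 22 ✓ — fails.
Primer 4 (24 nt, A=7 T=2 G=8 C=7): Tm = 2·9 + 4·15 = 78°C ✓; longest run = 3 ✓; 3' end ACT has 1 G/C, need ≥2 ✗; length 24 ✓ — fails.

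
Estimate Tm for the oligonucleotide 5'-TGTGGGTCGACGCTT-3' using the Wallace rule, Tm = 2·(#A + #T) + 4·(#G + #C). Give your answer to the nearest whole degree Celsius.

Base counts: A=1, T=5, G=6, C=3 (length 15).
Tm = 2·(1+5) + 4·(6+3) = 2·6 + 4·9 = 12 + 36 = 48°C.

48°C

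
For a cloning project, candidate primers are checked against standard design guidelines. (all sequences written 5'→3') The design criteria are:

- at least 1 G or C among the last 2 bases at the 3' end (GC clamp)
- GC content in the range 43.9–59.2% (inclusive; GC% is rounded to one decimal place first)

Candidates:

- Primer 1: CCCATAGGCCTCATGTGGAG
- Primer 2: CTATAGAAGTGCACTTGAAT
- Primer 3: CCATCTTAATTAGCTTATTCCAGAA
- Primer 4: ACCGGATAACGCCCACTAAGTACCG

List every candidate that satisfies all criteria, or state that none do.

Primer 1 (20 nt, A=4 T=4 G=6 C=6): 3' end AG has 1 G/C ✓; GC 12/20 = 60.0%, outside 43.9–59.2% ✗ — fails.
Primer 2 (20 nt, A=7 T=6 G=4 C=3): 3' end AT has 0 G/C, need ≥1 ✗; GC 7/20 = 35.0%, outside 43.9–59.2% ✗ — fails.
Primer 3 (25 nt, A=8 T=9 G=2 C=6): 3' end AA has 0 G/C, need ≥1 ✗; GC 8/25 = 32.0%, outside 43.9–59.2% ✗ — fails.
Primer 4 (25 nt, A=8 T=3 G=5 C=9): 3' end CG has 2 G/C ✓; GC 14/25 = 56.0% ✓ — passes.

Primer 4 only.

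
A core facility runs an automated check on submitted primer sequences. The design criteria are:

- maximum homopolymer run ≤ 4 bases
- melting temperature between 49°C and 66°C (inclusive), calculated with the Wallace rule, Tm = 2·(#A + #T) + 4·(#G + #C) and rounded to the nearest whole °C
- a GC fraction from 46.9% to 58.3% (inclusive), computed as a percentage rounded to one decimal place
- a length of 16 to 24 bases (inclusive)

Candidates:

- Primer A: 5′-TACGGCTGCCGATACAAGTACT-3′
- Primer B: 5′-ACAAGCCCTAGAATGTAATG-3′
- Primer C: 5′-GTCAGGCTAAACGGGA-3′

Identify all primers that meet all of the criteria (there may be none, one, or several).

Primer A (22 nt, A=6 T=5 G=5 C=6): longest run = 2 ✓; Tm = 2·11 + 4·11 = 66°C ✓; GC 11/22 = 50.0% ✓; length 22 ✓ — passes.
Primer B (20 nt, A=8 T=4 G=4 C=4): longest run = 3 ✓; Tm = 2·12 + 4·8 = 56°C ✓; GC 8/20 = 40.0%, outside 46.9–58.3% ✗; length 20 ✓ — fails.
Primer C (16 nt, A=5 T=2 G=6 C=3): longest run = 3 ✓; Tm = 2·7 + 4·9 = 50°C ✓; GC 9/16 = 56.3% ✓; length 16 ✓ — passes.

Primer A and Primer C.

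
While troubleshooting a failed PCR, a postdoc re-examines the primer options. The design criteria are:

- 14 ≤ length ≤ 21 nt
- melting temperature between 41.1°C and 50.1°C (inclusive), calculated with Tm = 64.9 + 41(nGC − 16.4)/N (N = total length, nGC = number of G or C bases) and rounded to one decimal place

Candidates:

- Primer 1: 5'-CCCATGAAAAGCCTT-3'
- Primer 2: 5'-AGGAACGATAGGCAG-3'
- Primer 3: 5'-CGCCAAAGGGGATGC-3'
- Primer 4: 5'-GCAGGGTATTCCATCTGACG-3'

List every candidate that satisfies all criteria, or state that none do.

Primer 1 (15 nt, A=5 T=3 G=2 C=5): length 15 ✓; Tm = 64.9 + 41·(7 − 16.4)/15 = 39.2°C, outside 41.1–50.1°C ✗ — fails.
Primer 2 (15 nt, A=6 T=1 G=6 C=2): length 15 ✓; Tm = 64.9 + 41·(8 − 16.4)/15 = 41.9°C ✓ — passes.
Primer 3 (15 nt, A=4 T=1 G=6 C=4): length 15 ✓; Tm = 64.9 + 41·(10 − 16.4)/15 = 47.4°C ✓ — passes.
Primer 4 (20 nt, A=4 T=5 G=6 C=5): length 20 ✓; Tm = 64.9 + 41·(11 − 16.4)/20 = 53.8°C, outside 41.1–50.1°C ✗ — fails.

Primer 2 and Primer 3.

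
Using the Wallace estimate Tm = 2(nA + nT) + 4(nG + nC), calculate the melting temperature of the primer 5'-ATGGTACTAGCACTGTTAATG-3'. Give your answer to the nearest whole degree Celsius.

58°C

Base counts: A=6, T=7, G=5, C=3 (length 21).
Tm = 2·(6+7) + 4·(5+3) = 2·13 + 4·8 = 26 + 32 = 58°C.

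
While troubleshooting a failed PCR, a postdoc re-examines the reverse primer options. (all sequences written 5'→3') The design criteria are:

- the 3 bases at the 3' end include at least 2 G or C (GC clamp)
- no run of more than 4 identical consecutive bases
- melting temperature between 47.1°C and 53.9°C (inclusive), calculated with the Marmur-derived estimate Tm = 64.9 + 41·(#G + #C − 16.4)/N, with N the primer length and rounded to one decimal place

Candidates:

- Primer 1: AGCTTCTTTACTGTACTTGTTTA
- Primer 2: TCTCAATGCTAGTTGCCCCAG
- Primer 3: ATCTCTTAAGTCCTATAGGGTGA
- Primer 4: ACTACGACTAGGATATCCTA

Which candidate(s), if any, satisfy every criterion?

Primer 1 (23 nt, A=4 T=12 G=3 C=4): 3' end TTA has 0 G/C, need ≥2 ✗; longest run = 3 ✓; Tm = 64.9 + 41·(7 − 16.4)/23 = 48.1°C ✓ — fails.
Primer 2 (21 nt, A=4 T=6 G=4 C=7): 3' end CAG has 2 G/C ✓; longest run = 4 ✓; Tm = 64.9 + 41·(11 − 16.4)/21 = 54.4°C, outside 47.1–53.9°C ✗ — fails.
Primer 3 (23 nt, A=6 T=8 G=5 C=4): 3' end TGA has 1 G/C, need ≥2 ✗; longest run = 3 ✓; Tm = 64.9 + 41·(9 − 16.4)/23 = 51.7°C ✓ — fails.
Primer 4 (20 nt, A=7 T=5 G=3 C=5): 3' end CTA has 1 G/C, need ≥2 ✗; longest run = 2 ✓; Tm = 64.9 + 41·(8 − 16.4)/20 = 47.7°C ✓ — fails.

None of the candidates satisfy all criteria.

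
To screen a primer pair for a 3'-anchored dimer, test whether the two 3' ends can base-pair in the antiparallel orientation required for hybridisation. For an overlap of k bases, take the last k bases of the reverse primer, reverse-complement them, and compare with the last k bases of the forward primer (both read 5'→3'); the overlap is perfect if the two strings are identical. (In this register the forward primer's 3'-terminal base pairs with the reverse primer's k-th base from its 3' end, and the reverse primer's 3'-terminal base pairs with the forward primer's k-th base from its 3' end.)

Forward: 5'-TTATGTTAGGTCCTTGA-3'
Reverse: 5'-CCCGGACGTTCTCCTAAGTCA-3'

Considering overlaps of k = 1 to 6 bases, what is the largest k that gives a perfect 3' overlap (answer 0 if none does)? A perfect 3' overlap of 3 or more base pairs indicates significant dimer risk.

Longest perfect overlap: 3 complementary base pairs; significant dimer risk (threshold 3).

Last 6 bases (5'→3') — forward …CCTTGA, reverse …AAGTCA.
Reverse complement of the reverse primer's last 6 bases: TGACTT; its first k bases are the reverse complement of the reverse primer's last k bases, so a perfect k-base overlap needs the forward primer's last k bases to equal them.
Comparing (forward last k vs required): k=1: A vs T ✗; k=2: GA vs TG ✗; k=3: TGA vs TGA ✓; k=4: TTGA vs TGAC ✗; k=5: CTTGA vs TGACT ✗; k=6: CCTTGA vs TGACTT ✗.
Only k = 3 is perfect, so the longest perfect 3' overlap is 3.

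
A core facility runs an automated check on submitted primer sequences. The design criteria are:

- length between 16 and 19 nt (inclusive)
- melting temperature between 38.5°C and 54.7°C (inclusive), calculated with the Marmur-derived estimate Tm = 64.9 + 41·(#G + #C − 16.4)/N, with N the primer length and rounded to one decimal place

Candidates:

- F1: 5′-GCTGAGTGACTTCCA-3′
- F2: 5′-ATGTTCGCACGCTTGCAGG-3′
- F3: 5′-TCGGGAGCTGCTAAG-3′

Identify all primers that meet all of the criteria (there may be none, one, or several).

F2 only.

F1 (15 nt, A=3 T=4 G=4 C=4): length 15, outside 16–19 ✗; Tm = 64.9 + 41·(8 − 16.4)/15 = 41.9°C ✓ — fails.
F2 (19 nt, A=3 T=5 G=6 C=5): length 19 ✓; Tm = 64.9 + 41·(11 − 16.4)/19 = 53.2°C ✓ — passes.
F3 (15 nt, A=3 T=3 G=6 C=3): length 15, outside 16–19 ✗; Tm = 64.9 + 41·(9 − 16.4)/15 = 44.7°C ✓ — fails.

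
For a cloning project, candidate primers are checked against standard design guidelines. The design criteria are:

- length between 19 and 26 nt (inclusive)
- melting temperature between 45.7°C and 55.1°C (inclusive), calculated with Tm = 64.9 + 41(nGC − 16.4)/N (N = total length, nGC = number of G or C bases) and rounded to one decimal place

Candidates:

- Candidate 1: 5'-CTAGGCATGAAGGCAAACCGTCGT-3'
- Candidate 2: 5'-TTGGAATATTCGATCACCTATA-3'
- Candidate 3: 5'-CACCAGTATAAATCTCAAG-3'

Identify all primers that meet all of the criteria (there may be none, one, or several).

Candidate 1 (24 nt, A=7 T=4 G=7 C=6): length 24 ✓; Tm = 64.9 + 41·(13 − 16.4)/24 = 59.1°C, outside 45.7–55.1°C ✗ — fails.
Candidate 2 (22 nt, A=7 T=8 G=3 C=4): length 22 ✓; Tm = 64.9 + 41·(7 − 16.4)/22 = 47.4°C ✓ — passes.
Candidate 3 (19 nt, A=8 T=4 G=2 C=5): length 19 ✓; Tm = 64.9 + 41·(7 − 16.4)/19 = 44.6°C, outside 45.7–55.1°C ✗ — fails.

Candidate 2 only.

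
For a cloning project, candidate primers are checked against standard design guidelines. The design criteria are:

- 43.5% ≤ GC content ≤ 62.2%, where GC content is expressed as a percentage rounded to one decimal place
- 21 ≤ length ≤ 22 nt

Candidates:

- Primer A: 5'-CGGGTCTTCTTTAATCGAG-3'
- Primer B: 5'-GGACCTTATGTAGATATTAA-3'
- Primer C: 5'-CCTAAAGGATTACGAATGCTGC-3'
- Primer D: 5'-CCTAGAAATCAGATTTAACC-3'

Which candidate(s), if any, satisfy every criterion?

Primer C only.

Primer A (19 nt, A=3 T=7 G=5 C=4): GC 9/19 = 47.4% ✓; length 19, outside 21–22 ✗ — fails.
Primer B (20 nt, A=7 T=7 G=4 C=2): GC 6/20 = 30.0%, outside 43.5–62.2% ✗; length 20, outside 21–22 ✗ — fails.
Primer C (22 nt, A=7 T=5 G=5 C=5): GC 10/22 = 45.5% ✓; length 22 ✓ — passes.
Primer D (20 nt, A=8 T=5 G=2 C=5): GC 7/20 = 35.0%, outside 43.5–62.2% ✗; length 20, outside 21–22 ✗ — fails.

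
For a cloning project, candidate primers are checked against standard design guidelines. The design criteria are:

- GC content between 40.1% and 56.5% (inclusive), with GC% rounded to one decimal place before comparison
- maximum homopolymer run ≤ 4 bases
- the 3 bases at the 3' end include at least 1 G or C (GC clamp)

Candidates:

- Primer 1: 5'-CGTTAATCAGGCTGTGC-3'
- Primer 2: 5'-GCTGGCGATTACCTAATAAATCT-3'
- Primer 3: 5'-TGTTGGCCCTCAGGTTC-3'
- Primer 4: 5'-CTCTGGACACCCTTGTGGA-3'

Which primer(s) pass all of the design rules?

Primer 1 only.

Primer 1 (17 nt, A=3 T=5 G=5 C=4): GC 9/17 = 52.9% ✓; longest run = 2 ✓; 3' end TGC has 2 G/C ✓ — passes.
Primer 2 (23 nt, A=7 T=7 G=4 C=5): GC 9/23 = 39.1%, outside 40.1–56.5% ✗; longest run = 3 ✓; 3' end TCT has 1 G/C ✓ — fails.
Primer 3 (17 nt, A=1 T=6 G=5 C=5): GC 10/17 = 58.8%, outside 40.1–56.5% ✗; longest run = 3 ✓; 3' end TTC has 1 G/C ✓ — fails.
Primer 4 (19 nt, A=3 T=5 G=5 C=6): GC 11/19 = 57.9%, outside 40.1–56.5% ✗; longest run = 3 ✓; 3' end GGA has 2 G/C ✓ — fails.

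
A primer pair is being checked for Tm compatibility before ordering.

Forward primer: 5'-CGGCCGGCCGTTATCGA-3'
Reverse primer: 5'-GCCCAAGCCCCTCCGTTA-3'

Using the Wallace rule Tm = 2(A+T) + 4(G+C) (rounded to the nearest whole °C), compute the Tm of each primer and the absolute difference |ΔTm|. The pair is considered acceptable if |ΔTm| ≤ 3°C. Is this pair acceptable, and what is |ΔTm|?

|ΔTm| = 2°C; the pair is acceptable.

Forward: A=2 T=3 G=6 C=6 → Tm = 2·5 + 4·12 = 58°C.
Reverse: A=3 T=3 G=3 C=9 → Tm = 2·6 + 4·12 = 60°C.
|ΔTm| = |58 − 60| = 2°C, ≤ 3°C.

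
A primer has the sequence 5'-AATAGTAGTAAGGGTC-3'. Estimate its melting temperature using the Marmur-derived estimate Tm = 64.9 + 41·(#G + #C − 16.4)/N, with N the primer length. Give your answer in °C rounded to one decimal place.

38.3°C

Base counts: A=6, T=4, G=5, C=1; G+C = 6, N = 16.
Tm = 64.9 + 41·(6 − 16.4)/16 = 64.9 + -426.40/16 = 38.3°C.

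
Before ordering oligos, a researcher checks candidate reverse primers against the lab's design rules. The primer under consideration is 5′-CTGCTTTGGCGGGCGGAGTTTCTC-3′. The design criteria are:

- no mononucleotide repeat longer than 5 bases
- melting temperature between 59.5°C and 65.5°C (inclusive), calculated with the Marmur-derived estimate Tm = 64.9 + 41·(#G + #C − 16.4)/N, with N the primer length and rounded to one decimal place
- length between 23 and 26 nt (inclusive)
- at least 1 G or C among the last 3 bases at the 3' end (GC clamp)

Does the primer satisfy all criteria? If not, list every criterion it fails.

Base counts: A=1, T=8, G=9, C=6 (length 24).
homopolymer run: longest run = 3 ✓
Tm: Tm = 64.9 + 41·(15 − 16.4)/24 = 62.5°C ✓
length: length 24 ✓
GC clamp: 3' end CTC has 2 G/C ✓

Meets all criteria.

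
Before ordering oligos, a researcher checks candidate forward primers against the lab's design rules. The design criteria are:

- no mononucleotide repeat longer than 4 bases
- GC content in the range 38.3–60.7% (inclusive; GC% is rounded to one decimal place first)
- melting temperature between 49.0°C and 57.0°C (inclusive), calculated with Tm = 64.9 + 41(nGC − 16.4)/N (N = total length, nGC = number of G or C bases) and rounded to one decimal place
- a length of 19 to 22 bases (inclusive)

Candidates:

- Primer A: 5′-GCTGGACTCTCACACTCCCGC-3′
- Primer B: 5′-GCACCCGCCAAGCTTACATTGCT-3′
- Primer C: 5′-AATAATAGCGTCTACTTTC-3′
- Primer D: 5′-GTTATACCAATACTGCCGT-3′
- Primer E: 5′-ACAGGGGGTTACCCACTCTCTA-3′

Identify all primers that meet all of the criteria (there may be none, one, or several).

Primer A (21 nt, A=3 T=4 G=4 C=10): longest run = 3 ✓; GC 14/21 = 66.7%, outside 38.3–60.7% ✗; Tm = 64.9 + 41·(14 − 16.4)/21 = 60.2°C, outside 49.0–57.0°C ✗; length 21 ✓ — fails.
Primer B (23 nt, A=5 T=5 G=4 C=9): longest run = 3 ✓; GC 13/23 = 56.5% ✓; Tm = 64.9 + 41·(13 − 16.4)/23 = 58.8°C, outside 49.0–57.0°C ✗; length 23, outside 19–22 ✗ — fails.
Primer C (19 nt, A=6 T=7 G=2 C=4): longest run = 3 ✓; GC 6/19 = 31.6%, outside 38.3–60.7% ✗; Tm = 64.9 + 41·(6 − 16.4)/19 = 42.5°C, outside 49.0–57.0°C ✗; length 19 ✓ — fails.
Primer D (19 nt, A=5 T=6 G=3 C=5): longest run = 2 ✓; GC 8/19 = 42.1% ✓; Tm = 64.9 + 41·(8 − 16.4)/19 = 46.8°C, outside 49.0–57.0°C ✗; length 19 ✓ — fails.
Primer E (22 nt, A=5 T=5 G=5 C=7): longest run = 5, exceeds 4 ✗; GC 12/22 = 54.5% ✓; Tm = 64.9 + 41·(12 − 16.4)/22 = 56.7°C ✓; length 22 ✓ — fails.

None of the candidates satisfy all criteria.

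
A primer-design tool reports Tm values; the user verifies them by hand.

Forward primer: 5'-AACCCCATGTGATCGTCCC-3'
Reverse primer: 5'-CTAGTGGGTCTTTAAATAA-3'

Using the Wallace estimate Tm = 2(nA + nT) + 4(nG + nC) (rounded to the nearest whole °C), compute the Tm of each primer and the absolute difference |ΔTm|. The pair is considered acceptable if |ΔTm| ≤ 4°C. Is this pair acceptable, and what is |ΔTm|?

|ΔTm| = 10°C; the pair is not acceptable.

Forward: A=4 T=4 G=3 C=8 → Tm = 2·8 + 4·11 = 60°C.
Reverse: A=6 T=7 G=4 C=2 → Tm = 2·13 + 4·6 = 50°C.
|ΔTm| = |60 − 50| = 10°C, > 4°C.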